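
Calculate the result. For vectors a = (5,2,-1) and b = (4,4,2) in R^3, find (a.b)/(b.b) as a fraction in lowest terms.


Projection coefficient = (a . b) / (b . b)
a . b = 5*4 + 2*4 + (-1)*2
= 20 + 8 + (-2) = 26
b . b = 4^2 + 4^2 + 2^2
= 16 + 16 + 4 = 36
Coefficient = 26/36
In lowest terms: 13/18


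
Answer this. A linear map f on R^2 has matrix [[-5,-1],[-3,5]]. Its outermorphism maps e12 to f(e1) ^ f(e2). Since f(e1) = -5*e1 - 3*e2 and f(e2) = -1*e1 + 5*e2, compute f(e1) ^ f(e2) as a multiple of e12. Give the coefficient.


The outermorphism of a linear map f sends e1^e2 to f(e1)^f(e2).
f(e1) = -5*e1 - 3*e2
f(e2) = -1*e1 + 5*e2
f(e1) ^ f(e2) = (-5*e1 - 3*e2) ^ (-1*e1 + 5*e2)
= (-5)*5*e12 + (-3)*(-1)*e21
= (-25 - 3)*e12
= -28*e12
Coefficient = -28


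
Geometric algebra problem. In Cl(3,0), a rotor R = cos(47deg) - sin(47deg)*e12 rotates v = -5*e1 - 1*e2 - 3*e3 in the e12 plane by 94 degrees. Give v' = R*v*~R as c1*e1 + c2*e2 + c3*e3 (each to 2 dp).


Rotor R = cos(47deg) - sin(47deg)*e12
Rotation angle theta = 2 * 47 = 94 degrees in the e12 plane (e1 -> e2).
The component perpendicular to the plane (e3) is invariant: v'_3 = v3 = -3.00
cos(94deg) = -0.0698, sin(94deg) = 0.9976
v'_1 = v1*cos(theta) - v2*sin(theta) = -5*(-0.0698) - (-1)*0.9976 = 1.35
v'_2 = v1*sin(theta) + v2*cos(theta) = -5*0.9976 + (-1)*(-0.0698) = -4.92
v' = 1.35*e1 - 4.92*e2 - 3.00*e3


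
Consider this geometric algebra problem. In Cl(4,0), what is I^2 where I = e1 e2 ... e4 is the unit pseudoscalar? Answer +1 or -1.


The pseudoscalar I = e1...e_n (product of all n generators) of Cl(p,q) satisfies I^2 = (-1)^(q + n(n-1)/2).
p = 4, q = 0, n = p + q = 4
n(n-1)/2 = 4 * 3 / 2 = 6
Exponent = q + n(n-1)/2 = 0 + 6 = 6
I^2 = (-1)^6 = +1


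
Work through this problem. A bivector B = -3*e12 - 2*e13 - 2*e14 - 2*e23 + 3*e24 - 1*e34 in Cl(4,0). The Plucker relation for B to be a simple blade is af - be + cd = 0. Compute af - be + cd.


Plucker relation: af - be + cd
a*f = (-3)*(-1) = 3
b*e = (-2)*3 = -6
c*d = (-2)*(-2) = 4
af - be + cd = 3 - (-6) + 4
= 13


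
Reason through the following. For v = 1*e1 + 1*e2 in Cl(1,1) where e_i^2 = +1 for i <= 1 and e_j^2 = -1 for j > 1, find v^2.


v^2 = sum of c_i^2 * e_i^2
Positive signature terms (e_i^2 = +1): 1^2 = 1
Negative signature terms (e_j^2 = -1): 1^2 = 1
v^2 = 1 - 1 = 0


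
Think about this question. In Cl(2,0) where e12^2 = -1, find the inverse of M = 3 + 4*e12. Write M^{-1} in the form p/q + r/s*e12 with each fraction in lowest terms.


M = 3 + 4*e12, where e12^2 = -1.
Since M commutes with its reverse ~M = a - b*e12, M * ~M = a^2 - b^2*e12^2 = a^2 + b^2.
So M^{-1} = ~M / (a^2 + b^2) = (a - b*e12)/(a^2 + b^2).
a^2 + b^2 = 9 + 16 = 25
Scalar part = 3/25 = 3/25
Bivector coeff = -4/25 = -4/25
M^{-1} = 3/25 - 4/25*e12


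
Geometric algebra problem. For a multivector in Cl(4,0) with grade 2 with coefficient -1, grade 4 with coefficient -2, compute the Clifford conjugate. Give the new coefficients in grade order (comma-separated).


Clifford conjugate sign for grade k: (-1)^(k(k+1)/2)
Grade 2: (-1)^(2*3/2) = (-1)^3 = -1, coeff -1 -> 1
Grade 4: (-1)^(4*5/2) = (-1)^10 = 1, coeff -2 -> -2
Conjugated coefficients: 1, -2


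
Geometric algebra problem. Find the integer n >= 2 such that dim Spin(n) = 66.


dim Spin(n) = dim so(n) = n(n-1)/2.
Solve n(n-1)/2 = 66, i.e. n^2 - n - 132 = 0.
Discriminant = 1 + 8*66 = 529
n = (1 + sqrt(529))/2 = (1 + 23)/2 = 12


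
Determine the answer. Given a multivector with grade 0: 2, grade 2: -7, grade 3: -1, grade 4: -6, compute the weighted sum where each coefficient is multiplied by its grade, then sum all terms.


Grade-weighted sum = sum of grade_k * coefficient_k
0*2 = 0
2*(-7) = -14
3*(-1) = -3
4*(-6) = -24
Total = 0 + (-14) + (-3) + (-24) = -41


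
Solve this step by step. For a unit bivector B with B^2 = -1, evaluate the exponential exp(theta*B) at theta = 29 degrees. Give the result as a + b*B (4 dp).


For a unit bivector B with B^2 = -1, the exponential series gives
e^(theta*B) = cos(theta) + sin(theta)*B (the GA analogue of Euler's formula).
theta = 29 degrees = 0.506145 rad
cos(29 deg) = 0.8746
sin(29 deg) = 0.4848
exp(theta*B) = 0.8746 + 0.4848*B


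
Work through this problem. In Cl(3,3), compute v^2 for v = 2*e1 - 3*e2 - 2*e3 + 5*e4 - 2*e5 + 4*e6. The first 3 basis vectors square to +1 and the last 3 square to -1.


v^2 = sum of c_i^2 * e_i^2
Positive signature terms (e_i^2 = +1): 2^2 + (-3)^2 + (-2)^2 = 17
Negative signature terms (e_j^2 = -1): 5^2 + (-2)^2 + 4^2 = 45
v^2 = 17 - 45 = -28


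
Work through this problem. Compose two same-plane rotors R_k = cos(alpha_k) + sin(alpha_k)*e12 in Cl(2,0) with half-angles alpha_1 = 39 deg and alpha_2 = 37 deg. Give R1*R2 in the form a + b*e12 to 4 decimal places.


Same-plane rotors commute and their half-angles add:
R1*R2 = cos(a1 + a2) + sin(a1 + a2)*e12.
a1 + a2 = 39 + 37 = 76 deg
cos(76 deg) = 0.2419
sin(76 deg) = 0.9703
R1*R2 = 0.2419 + 0.9703*e12


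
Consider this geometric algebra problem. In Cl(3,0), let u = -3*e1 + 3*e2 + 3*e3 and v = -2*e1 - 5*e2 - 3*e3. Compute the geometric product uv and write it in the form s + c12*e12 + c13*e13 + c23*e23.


In Cl(3,0): e_i^2 = 1, e_ie_j = -e_je_i for i != j.
Scalar part = u . v = (-3)*(-2) + 3*(-5) + 3*(-3)
= 6 + (-15) + (-9) = -18
e12 coeff = (-3)*(-5) - 3*(-2) = 15 - (-6) = 21
e13 coeff = (-3)*(-3) - 3*(-2) = 9 - (-6) = 15
e23 coeff = 3*(-3) - 3*(-5) = -9 - (-15) = 6
uv = -18 + 21*e12 + 15*e13 + 6*e23


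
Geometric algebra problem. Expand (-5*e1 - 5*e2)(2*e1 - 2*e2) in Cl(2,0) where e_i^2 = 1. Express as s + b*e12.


Expand: (-5*e1 - 5*e2)(2*e1 - 2*e2)
= (-5)*2*e1e1 + (-5)*(-2)*e1e2 + (-5)*2*e2e1 + (-5)*(-2)*e2e2
Using e1^2 = e2^2 = 1, e2e1 = -e1e2:
Scalar part s = (-5)*2 + (-5)*(-2) = -10 + 10 = 0
Bivector part b = (-5)*(-2) - (-5)*2 = 10 - (-10) = 20
uv = 0 + 20*e12


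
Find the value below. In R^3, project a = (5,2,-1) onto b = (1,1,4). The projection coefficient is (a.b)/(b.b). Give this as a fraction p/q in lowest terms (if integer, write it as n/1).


Projection coefficient = (a . b) / (b . b)
a . b = 5*1 + 2*1 + (-1)*4
= 5 + 2 + (-4) = 3
b . b = 1^2 + 1^2 + 4^2
= 1 + 1 + 16 = 18
Coefficient = 3/18
In lowest terms: 1/6


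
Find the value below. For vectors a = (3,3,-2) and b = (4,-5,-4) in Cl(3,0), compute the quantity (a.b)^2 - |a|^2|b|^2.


a . b = 3*4 + 3*(-5) + (-2)*(-4)
= 12 + (-15) + 8 = 5
|a|^2 = 3^2 + 3^2 + (-2)^2 = 22
|b|^2 = 4^2 + (-5)^2 + (-4)^2 = 57
(a.b)^2 = 5^2 = 25
|a|^2 * |b|^2 = 22 * 57 = 1254
Result = 25 - 1254 = -1229


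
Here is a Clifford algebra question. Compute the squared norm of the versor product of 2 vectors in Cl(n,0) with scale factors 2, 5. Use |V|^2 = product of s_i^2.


Each vector v_i has |v_i|^2 = s_i^2
Squared scales: 2^2 = 4, 5^2 = 25
|V|^2 = 4 * 25
= 100


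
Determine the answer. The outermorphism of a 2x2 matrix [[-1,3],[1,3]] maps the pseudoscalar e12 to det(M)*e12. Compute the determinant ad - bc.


The outermorphism of a linear map f sends e1^e2 to f(e1)^f(e2).
f(e1) = -1*e1 + 1*e2
f(e2) = 3*e1 + 3*e2
f(e1) ^ f(e2) = (-1*e1 + 1*e2) ^ (3*e1 + 3*e2)
= (-1)*3*e12 + 1*3*e21
= (-3 - 3)*e12
= -6*e12
Coefficient = -6


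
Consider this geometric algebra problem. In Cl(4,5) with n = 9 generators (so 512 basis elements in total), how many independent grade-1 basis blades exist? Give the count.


Number of grade-k basis blades in Cl(p,q) with n = p + q is C(n, k).
n = 4 + 5 = 9
C(9, 1) = 9! / (1! * 8!)
= 362880 / (1 * 40320)
= 9


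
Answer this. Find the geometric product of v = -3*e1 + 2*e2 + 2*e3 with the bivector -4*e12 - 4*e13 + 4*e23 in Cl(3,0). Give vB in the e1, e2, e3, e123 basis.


vB has grade-1 (vector) and grade-3 (trivector) parts: vB = (v _| B) + (v ^ B).
Vector part <vB>_1:
  e1: -v2*b12 - v3*b13 = -(2)*(-4) - (2)*(-4) = 16
  e2: v1*b12 - v3*b23 = (-3)*(-4) - (2)*(4) = 4
  e3: v1*b13 + v2*b23 = (-3)*(-4) + (2)*(4) = 20
Trivector part <vB>_3:
  e123: v1*b23 - v2*b13 + v3*b12 = (-3)*(4) - (2)*(-4) + (2)*(-4) = -12
vB = 16*e1 + 4*e2 + 20*e3 - 12*e123


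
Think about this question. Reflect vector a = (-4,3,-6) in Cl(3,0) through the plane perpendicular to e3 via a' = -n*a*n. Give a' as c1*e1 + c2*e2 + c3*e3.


Reflection formula: a' = -n*a*n, with n = e3 (unit vector, n^2 = 1).
For reflection through hyperplane perp to e3:
The component along e3 flips sign, others stay.
a = (-4, 3, -6)
a' = (-4, 3, 6)
a' = -4*e1 + 3*e2 + 6*e3


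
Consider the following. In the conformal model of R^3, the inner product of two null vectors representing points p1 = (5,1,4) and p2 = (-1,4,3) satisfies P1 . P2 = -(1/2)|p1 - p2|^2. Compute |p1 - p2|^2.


p1 - p2 = (6, -3, 1)
|p1 - p2|^2 = 6^2 + (-3)^2 + 1^2
= 36 + 9 + 1
= 46


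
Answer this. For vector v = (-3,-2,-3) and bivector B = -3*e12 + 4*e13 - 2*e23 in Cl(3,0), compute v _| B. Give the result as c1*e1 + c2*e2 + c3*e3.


Left contraction v _| B = <vB>_1 (grade-1 part of the geometric product vB).
Using e1_|e12 = e2, e2_|e12 = -e1, e1_|e13 = e3, e3_|e13 = -e1, e2_|e23 = e3, e3_|e23 = -e2:
e1 coeff: -v2*b12 - v3*b13 = -(-2)*(-3) - (-3)*(4) = 6
e2 coeff: v1*b12 - v3*b23 = (-3)*(-3) - (-3)*(-2) = 3
e3 coeff: v1*b13 + v2*b23 = (-3)*(4) + (-2)*(-2) = -8
v _| B = 6*e1 + 3*e2 - 8*e3


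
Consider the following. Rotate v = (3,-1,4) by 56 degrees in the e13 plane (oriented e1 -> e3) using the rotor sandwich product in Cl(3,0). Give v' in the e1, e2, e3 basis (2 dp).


Rotor R = cos(28deg) - sin(28deg)*e13
Rotation angle theta = 2 * 28 = 56 degrees in the e13 plane (e1 -> e3).
The component perpendicular to the plane (e2) is invariant: v'_2 = v2 = -1.00
cos(56deg) = 0.5592, sin(56deg) = 0.8290
v'_1 = v1*cos(theta) - v3*sin(theta) = 3*0.5592 - 4*0.8290 = -1.64
v'_3 = v1*sin(theta) + v3*cos(theta) = 3*0.8290 + 4*0.5592 = 4.72
v' = -1.64*e1 - 1.00*e2 + 4.72*e3


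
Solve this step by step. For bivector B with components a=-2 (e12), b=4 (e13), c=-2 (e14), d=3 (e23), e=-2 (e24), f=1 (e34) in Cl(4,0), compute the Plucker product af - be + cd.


Plucker relation: af - be + cd
a*f = (-2)*1 = -2
b*e = 4*(-2) = -8
c*d = (-2)*3 = -6
af - be + cd = -2 - (-8) + (-6)
= 0


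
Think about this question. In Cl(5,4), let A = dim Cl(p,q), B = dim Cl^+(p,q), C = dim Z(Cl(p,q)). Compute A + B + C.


n = 5 + 4 = 9
Total dim = 2^9 = 512
Even subalgebra dim = 2^8 = 256
n is odd, so center dim = 2
Sum = 512 + 256 + 2 = 770


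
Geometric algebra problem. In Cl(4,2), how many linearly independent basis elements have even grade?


Even subalgebra dimension = 2^(n-1)
n = 4 + 2 = 6
2^(6 - 1) = 2^5 = 32
Verification: sum of C(6,k) for even k = 1 + 15 + 15 + 1 = 32
Result = 32


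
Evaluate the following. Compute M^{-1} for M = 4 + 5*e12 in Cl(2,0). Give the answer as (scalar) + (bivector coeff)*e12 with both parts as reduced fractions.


M = 4 + 5*e12, where e12^2 = -1.
Since M commutes with its reverse ~M = a - b*e12, M * ~M = a^2 - b^2*e12^2 = a^2 + b^2.
So M^{-1} = ~M / (a^2 + b^2) = (a - b*e12)/(a^2 + b^2).
a^2 + b^2 = 16 + 25 = 41
Scalar part = 4/41 = 4/41
Bivector coeff = -5/41 = -5/41
M^{-1} = 4/41 - 5/41*e12


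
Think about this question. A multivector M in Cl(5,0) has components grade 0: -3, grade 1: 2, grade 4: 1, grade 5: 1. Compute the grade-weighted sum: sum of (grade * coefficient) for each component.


Grade-weighted sum = sum of grade_k * coefficient_k
0*(-3) = 0
1*2 = 2
4*1 = 4
5*1 = 5
Total = 0 + 2 + 4 + 5 = 11


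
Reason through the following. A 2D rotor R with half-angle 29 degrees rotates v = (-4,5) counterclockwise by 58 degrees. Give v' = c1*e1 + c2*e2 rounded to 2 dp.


Rotor R = cos(29deg) - sin(29deg)*e12
Rotation angle theta = 2 * 29 = 58 degrees
v' = R*v*~R rotates v by theta.
cos(58deg) = 0.5299, sin(58deg) = 0.8480
v'_1 = -4*cos(58deg) - 5*sin(58deg)
= -4*0.5299 - 5*0.8480
= -6.36
v'_2 = -4*sin(58deg) + 5*cos(58deg)
= -4*0.8480 + 5*0.5299
= -0.74
v' = -6.36*e1 - 0.74*e2


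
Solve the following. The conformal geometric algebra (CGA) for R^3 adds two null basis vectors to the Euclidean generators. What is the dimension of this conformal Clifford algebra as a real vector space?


The conformal model of R^3 uses Cl(4,1): the 3 Euclidean generators plus two extra orthogonal generators e+ (e+^2 = +1) and e- (e-^2 = -1), from which the null vectors e0, einf are built.
Number of generators m = 3 + 2 = 5.
dim Cl(p,q) = 2^m = 2^5 = 32


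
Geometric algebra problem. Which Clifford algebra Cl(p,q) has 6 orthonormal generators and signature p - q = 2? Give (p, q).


We need p + q = 6 and p - q = 2.
Adding: 2p = 6 + 2 = 8, so p = 4.
Then q = 6 - 4 = 2.
(p, q) = (4, 2)


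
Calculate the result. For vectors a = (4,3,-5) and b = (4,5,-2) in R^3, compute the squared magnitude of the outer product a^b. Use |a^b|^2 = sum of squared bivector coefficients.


a wedge b = (a1*b2 - a2*b1)*e12 + (a1*b3 - a3*b1)*e13 + (a2*b3 - a3*b2)*e23
e12 coeff: 4*5 - 3*4 = 20 - 12 = 8
e13 coeff: 4*(-2) - (-5)*4 = -8 - (-20) = 12
e23 coeff: 3*(-2) - (-5)*5 = -6 - (-25) = 19
|a wedge b|^2 = 8^2 + 12^2 + 19^2
= 64 + 144 + 361
= 569


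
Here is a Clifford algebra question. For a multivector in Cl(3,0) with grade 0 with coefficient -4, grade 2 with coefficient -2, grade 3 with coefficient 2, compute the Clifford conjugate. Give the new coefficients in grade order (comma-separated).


Clifford conjugate sign for grade k: (-1)^(k(k+1)/2)
Grade 0: (-1)^(0*1/2) = (-1)^0 = 1, coeff -4 -> -4
Grade 2: (-1)^(2*3/2) = (-1)^3 = -1, coeff -2 -> 2
Grade 3: (-1)^(3*4/2) = (-1)^6 = 1, coeff 2 -> 2
Conjugated coefficients: -4, 2, 2


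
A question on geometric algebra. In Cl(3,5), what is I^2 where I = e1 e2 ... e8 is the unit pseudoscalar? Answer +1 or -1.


The pseudoscalar I = e1...e_n (product of all n generators) of Cl(p,q) satisfies I^2 = (-1)^(q + n(n-1)/2).
p = 3, q = 5, n = p + q = 8
n(n-1)/2 = 8 * 7 / 2 = 28
Exponent = q + n(n-1)/2 = 5 + 28 = 33
I^2 = (-1)^33 = -1


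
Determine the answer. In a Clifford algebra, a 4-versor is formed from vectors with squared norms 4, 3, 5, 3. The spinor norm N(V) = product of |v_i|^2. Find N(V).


Spinor norm N(V) = |v1|^2 * |v2|^2 * ... * |v4|^2
= 4 * 3 * 5 * 3
Running product: 4, 12, 60, 180
N(V) = 180


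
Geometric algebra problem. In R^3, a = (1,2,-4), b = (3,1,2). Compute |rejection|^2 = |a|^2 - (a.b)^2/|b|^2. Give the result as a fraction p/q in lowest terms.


|a|^2 = 1^2 + 2^2 + (-4)^2 = 21
|b|^2 = 3^2 + 1^2 + 2^2 = 14
a . b = 1*3 + 2*1 + (-4)*2 = -3
(a.b)^2 = (-3)^2 = 9
|rej|^2 = 21 - 9/14
= (294 - 9)/14
= 285/14
In lowest terms: 285/14


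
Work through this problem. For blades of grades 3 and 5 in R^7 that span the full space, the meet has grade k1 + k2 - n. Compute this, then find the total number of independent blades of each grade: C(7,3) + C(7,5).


Meet grade = grade(A) + grade(B) - n
= 3 + 5 - 7 = 1
C(7,3) = 35
C(7,5) = 21
dim_A + dim_B = 35 + 21 = 56


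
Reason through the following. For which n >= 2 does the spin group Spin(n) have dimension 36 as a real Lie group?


dim Spin(n) = dim so(n) = n(n-1)/2.
Solve n(n-1)/2 = 36, i.e. n^2 - n - 72 = 0.
Discriminant = 1 + 8*36 = 289
n = (1 + sqrt(289))/2 = (1 + 17)/2 = 9


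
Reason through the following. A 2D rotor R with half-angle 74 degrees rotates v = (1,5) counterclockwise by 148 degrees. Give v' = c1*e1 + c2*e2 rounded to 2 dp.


Rotor R = cos(74deg) - sin(74deg)*e12
Rotation angle theta = 2 * 74 = 148 degrees
v' = R*v*~R rotates v by theta.
cos(148deg) = -0.8480, sin(148deg) = 0.5299
v'_1 = 1*cos(148deg) - 5*sin(148deg)
= 1*(-0.8480) - 5*0.5299
= -3.50
v'_2 = 1*sin(148deg) + 5*cos(148deg)
= 1*0.5299 + 5*(-0.8480)
= -3.71
v' = -3.50*e1 - 3.71*e2


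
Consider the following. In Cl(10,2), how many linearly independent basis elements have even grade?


Even subalgebra dimension = 2^(n-1)
n = 10 + 2 = 12
2^(12 - 1) = 2^11 = 2048
Verification: sum of C(12,k) for even k = 1 + 66 + 495 + 924 + 495 + 66 + 1 = 2048
Result = 2048


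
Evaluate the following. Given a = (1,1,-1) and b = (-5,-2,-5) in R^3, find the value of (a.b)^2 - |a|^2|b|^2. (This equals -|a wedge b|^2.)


a . b = 1*(-5) + 1*(-2) + (-1)*(-5)
= -5 + (-2) + 5 = -2
|a|^2 = 1^2 + 1^2 + (-1)^2 = 3
|b|^2 = (-5)^2 + (-2)^2 + (-5)^2 = 54
(a.b)^2 = (-2)^2 = 4
|a|^2 * |b|^2 = 3 * 54 = 162
Result = 4 - 162 = -158


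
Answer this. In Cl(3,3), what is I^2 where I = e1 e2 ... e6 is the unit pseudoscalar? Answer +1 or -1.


The pseudoscalar I = e1...e_n (product of all n generators) of Cl(p,q) satisfies I^2 = (-1)^(q + n(n-1)/2).
p = 3, q = 3, n = p + q = 6
n(n-1)/2 = 6 * 5 / 2 = 15
Exponent = q + n(n-1)/2 = 3 + 15 = 18
I^2 = (-1)^18 = +1


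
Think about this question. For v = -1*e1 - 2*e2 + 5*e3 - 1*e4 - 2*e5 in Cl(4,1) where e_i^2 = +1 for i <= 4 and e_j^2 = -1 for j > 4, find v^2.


v^2 = sum of c_i^2 * e_i^2
Positive signature terms (e_i^2 = +1): (-1)^2 + (-2)^2 + 5^2 + (-1)^2 = 31
Negative signature terms (e_j^2 = -1): (-2)^2 = 4
v^2 = 31 - 4 = 27


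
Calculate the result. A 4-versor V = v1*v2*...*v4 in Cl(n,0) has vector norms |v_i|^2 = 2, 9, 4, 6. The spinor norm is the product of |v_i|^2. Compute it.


Spinor norm N(V) = |v1|^2 * |v2|^2 * ... * |v4|^2
= 2 * 9 * 4 * 6
Running product: 2, 18, 72, 432
N(V) = 432


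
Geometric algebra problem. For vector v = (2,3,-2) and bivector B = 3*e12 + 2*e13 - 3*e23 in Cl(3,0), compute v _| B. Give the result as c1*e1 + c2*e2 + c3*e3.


Left contraction v _| B = <vB>_1 (grade-1 part of the geometric product vB).
Using e1_|e12 = e2, e2_|e12 = -e1, e1_|e13 = e3, e3_|e13 = -e1, e2_|e23 = e3, e3_|e23 = -e2:
e1 coeff: -v2*b12 - v3*b13 = -(3)*(3) - (-2)*(2) = -5
e2 coeff: v1*b12 - v3*b23 = (2)*(3) - (-2)*(-3) = 0
e3 coeff: v1*b13 + v2*b23 = (2)*(2) + (3)*(-3) = -5
v _| B = -5*e1 + 0*e2 - 5*e3


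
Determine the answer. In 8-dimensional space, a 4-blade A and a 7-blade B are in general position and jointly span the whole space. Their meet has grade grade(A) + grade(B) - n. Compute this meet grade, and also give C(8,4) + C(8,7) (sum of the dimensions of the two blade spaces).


Meet grade = grade(A) + grade(B) - n
= 4 + 7 - 8 = 3
C(8,4) = 70
C(8,7) = 8
dim_A + dim_B = 70 + 8 = 78


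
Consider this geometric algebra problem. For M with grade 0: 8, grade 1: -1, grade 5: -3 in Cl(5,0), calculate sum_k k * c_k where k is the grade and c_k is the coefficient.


Grade-weighted sum = sum of grade_k * coefficient_k
0*8 = 0
1*(-1) = -1
5*(-3) = -15
Total = 0 + (-1) + (-15) = -16


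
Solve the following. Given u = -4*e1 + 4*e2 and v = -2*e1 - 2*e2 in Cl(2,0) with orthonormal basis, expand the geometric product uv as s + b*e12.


Expand: (-4*e1 + 4*e2)(-2*e1 - 2*e2)
= (-4)*(-2)*e1e1 + (-4)*(-2)*e1e2 + 4*(-2)*e2e1 + 4*(-2)*e2e2
Using e1^2 = e2^2 = 1, e2e1 = -e1e2:
Scalar part s = (-4)*(-2) + 4*(-2) = 8 + (-8) = 0
Bivector part b = (-4)*(-2) - 4*(-2) = 8 - (-8) = 16
uv = 0 + 16*e12


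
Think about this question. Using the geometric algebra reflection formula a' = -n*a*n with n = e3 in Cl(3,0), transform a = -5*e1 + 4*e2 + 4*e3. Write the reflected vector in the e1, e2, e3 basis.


Reflection formula: a' = -n*a*n, with n = e3 (unit vector, n^2 = 1).
For reflection through hyperplane perp to e3:
The component along e3 flips sign, others stay.
a = (-5, 4, 4)
a' = (-5, 4, -4)
a' = -5*e1 + 4*e2 - 4*e3


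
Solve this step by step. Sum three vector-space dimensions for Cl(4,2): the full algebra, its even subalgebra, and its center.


n = 4 + 2 = 6
Total dim = 2^6 = 64
Even subalgebra dim = 2^5 = 32
n is even, so center dim = 1
Sum = 64 + 32 + 1 = 97


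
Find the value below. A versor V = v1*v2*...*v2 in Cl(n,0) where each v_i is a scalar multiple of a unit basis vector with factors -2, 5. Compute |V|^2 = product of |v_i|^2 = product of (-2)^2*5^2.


Each vector v_i has |v_i|^2 = s_i^2
Squared scales: (-2)^2 = 4, 5^2 = 25
|V|^2 = 4 * 25
= 100


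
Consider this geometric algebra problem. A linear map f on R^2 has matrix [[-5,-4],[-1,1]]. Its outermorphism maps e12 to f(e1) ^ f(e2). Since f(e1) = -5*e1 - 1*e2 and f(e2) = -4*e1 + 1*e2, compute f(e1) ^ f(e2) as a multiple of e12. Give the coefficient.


The outermorphism of a linear map f sends e1^e2 to f(e1)^f(e2).
f(e1) = -5*e1 - 1*e2
f(e2) = -4*e1 + 1*e2
f(e1) ^ f(e2) = (-5*e1 - 1*e2) ^ (-4*e1 + 1*e2)
= (-5)*1*e12 + (-1)*(-4)*e21
= (-5 - 4)*e12
= -9*e12
Coefficient = -9


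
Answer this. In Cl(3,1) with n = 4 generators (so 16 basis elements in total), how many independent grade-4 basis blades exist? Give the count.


Number of grade-k basis blades in Cl(p,q) with n = p + q is C(n, k).
n = 3 + 1 = 4
C(4, 4) = 4! / (4! * 0!)
= 24 / (24 * 1)
= 1


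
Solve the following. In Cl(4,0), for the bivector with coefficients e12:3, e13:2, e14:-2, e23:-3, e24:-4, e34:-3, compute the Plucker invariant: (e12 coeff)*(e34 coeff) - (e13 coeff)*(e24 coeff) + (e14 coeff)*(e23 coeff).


Plucker relation: af - be + cd
a*f = 3*(-3) = -9
b*e = 2*(-4) = -8
c*d = (-2)*(-3) = 6
af - be + cd = -9 - (-8) + 6
= 5


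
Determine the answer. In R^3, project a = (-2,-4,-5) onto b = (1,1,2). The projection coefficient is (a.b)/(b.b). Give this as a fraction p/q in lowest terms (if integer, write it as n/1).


Projection coefficient = (a . b) / (b . b)
a . b = (-2)*1 + (-4)*1 + (-5)*2
= -2 + (-4) + (-10) = -16
b . b = 1^2 + 1^2 + 2^2
= 1 + 1 + 4 = 6
Coefficient = -16/6
In lowest terms: -8/3


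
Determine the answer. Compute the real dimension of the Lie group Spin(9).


Spin(n) double-covers SO(n); both have Lie algebra so(n) of dimension n(n-1)/2.
n = 9
n(n-1) = 9 * 8 = 72
dim Spin(9) = 72/2 = 36


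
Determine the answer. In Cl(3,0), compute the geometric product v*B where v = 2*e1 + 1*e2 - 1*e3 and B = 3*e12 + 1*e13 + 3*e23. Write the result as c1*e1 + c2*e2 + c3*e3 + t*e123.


vB has grade-1 (vector) and grade-3 (trivector) parts: vB = (v _| B) + (v ^ B).
Vector part <vB>_1:
  e1: -v2*b12 - v3*b13 = -(1)*(3) - (-1)*(1) = -2
  e2: v1*b12 - v3*b23 = (2)*(3) - (-1)*(3) = 9
  e3: v1*b13 + v2*b23 = (2)*(1) + (1)*(3) = 5
Trivector part <vB>_3:
  e123: v1*b23 - v2*b13 + v3*b12 = (2)*(3) - (1)*(1) + (-1)*(3) = 2
vB = -2*e1 + 9*e2 + 5*e3 + 2*e123


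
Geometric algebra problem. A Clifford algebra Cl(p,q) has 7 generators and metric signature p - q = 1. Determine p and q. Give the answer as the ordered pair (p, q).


We need p + q = 7 and p - q = 1.
Adding: 2p = 7 + 1 = 8, so p = 4.
Then q = 7 - 4 = 3.
(p, q) = (4, 3)


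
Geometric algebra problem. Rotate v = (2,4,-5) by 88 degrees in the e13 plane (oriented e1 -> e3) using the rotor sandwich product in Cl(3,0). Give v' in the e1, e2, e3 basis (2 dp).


Rotor R = cos(44deg) - sin(44deg)*e13
Rotation angle theta = 2 * 44 = 88 degrees in the e13 plane (e1 -> e3).
The component perpendicular to the plane (e2) is invariant: v'_2 = v2 = 4.00
cos(88deg) = 0.0349, sin(88deg) = 0.9994
v'_1 = v1*cos(theta) - v3*sin(theta) = 2*0.0349 - (-5)*0.9994 = 5.07
v'_3 = v1*sin(theta) + v3*cos(theta) = 2*0.9994 + (-5)*0.0349 = 1.82
v' = 5.07*e1 + 4.00*e2 + 1.82*e3


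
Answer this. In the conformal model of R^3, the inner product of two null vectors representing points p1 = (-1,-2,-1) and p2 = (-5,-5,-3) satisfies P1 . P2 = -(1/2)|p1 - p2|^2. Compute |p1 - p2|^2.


p1 - p2 = (4, 3, 2)
|p1 - p2|^2 = 4^2 + 3^2 + 2^2
= 16 + 9 + 4
= 29


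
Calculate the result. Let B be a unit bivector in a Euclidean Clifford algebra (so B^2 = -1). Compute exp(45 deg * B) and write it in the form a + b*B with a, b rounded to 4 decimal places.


For a unit bivector B with B^2 = -1, the exponential series gives
e^(theta*B) = cos(theta) + sin(theta)*B (the GA analogue of Euler's formula).
theta = 45 degrees = 0.785398 rad
cos(45 deg) = 0.7071
sin(45 deg) = 0.7071
exp(theta*B) = 0.7071 + 0.7071*B


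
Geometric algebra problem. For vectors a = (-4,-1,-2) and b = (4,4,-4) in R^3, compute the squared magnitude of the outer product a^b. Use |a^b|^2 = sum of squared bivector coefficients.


a wedge b = (a1*b2 - a2*b1)*e12 + (a1*b3 - a3*b1)*e13 + (a2*b3 - a3*b2)*e23
e12 coeff: (-4)*4 - (-1)*4 = -16 - (-4) = -12
e13 coeff: (-4)*(-4) - (-2)*4 = 16 - (-8) = 24
e23 coeff: (-1)*(-4) - (-2)*4 = 4 - (-8) = 12
|a wedge b|^2 = (-12)^2 + 24^2 + 12^2
= 144 + 576 + 144
= 864


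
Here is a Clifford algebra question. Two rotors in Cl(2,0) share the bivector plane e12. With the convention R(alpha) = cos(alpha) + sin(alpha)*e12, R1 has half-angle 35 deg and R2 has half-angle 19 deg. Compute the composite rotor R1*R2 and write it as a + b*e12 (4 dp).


Same-plane rotors commute and their half-angles add:
R1*R2 = cos(a1 + a2) + sin(a1 + a2)*e12.
a1 + a2 = 35 + 19 = 54 deg
cos(54 deg) = 0.5878
sin(54 deg) = 0.8090
R1*R2 = 0.5878 + 0.8090*e12


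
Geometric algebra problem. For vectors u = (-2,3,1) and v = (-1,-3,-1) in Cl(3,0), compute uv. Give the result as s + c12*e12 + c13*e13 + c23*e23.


In Cl(3,0): e_i^2 = 1, e_ie_j = -e_je_i for i != j.
Scalar part = u . v = (-2)*(-1) + 3*(-3) + 1*(-1)
= 2 + (-9) + (-1) = -8
e12 coeff = (-2)*(-3) - 3*(-1) = 6 - (-3) = 9
e13 coeff = (-2)*(-1) - 1*(-1) = 2 - (-1) = 3
e23 coeff = 3*(-1) - 1*(-3) = -3 - (-3) = 0
uv = -8 + 9*e12 + 3*e13 + 0*e23


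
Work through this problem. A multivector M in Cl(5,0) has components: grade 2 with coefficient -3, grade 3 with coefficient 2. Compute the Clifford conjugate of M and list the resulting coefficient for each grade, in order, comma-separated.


Clifford conjugate sign for grade k: (-1)^(k(k+1)/2)
Grade 2: (-1)^(2*3/2) = (-1)^3 = -1, coeff -3 -> 3
Grade 3: (-1)^(3*4/2) = (-1)^6 = 1, coeff 2 -> 2
Conjugated coefficients: 3, 2


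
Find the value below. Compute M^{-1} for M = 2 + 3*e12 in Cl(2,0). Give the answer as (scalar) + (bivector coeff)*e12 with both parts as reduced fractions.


M = 2 + 3*e12, where e12^2 = -1.
Since M commutes with its reverse ~M = a - b*e12, M * ~M = a^2 - b^2*e12^2 = a^2 + b^2.
So M^{-1} = ~M / (a^2 + b^2) = (a - b*e12)/(a^2 + b^2).
a^2 + b^2 = 4 + 9 = 13
Scalar part = 2/13 = 2/13
Bivector coeff = -3/13 = -3/13
M^{-1} = 2/13 - 3/13*e12


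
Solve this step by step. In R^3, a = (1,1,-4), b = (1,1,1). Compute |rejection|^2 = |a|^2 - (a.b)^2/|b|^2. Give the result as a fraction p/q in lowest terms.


|a|^2 = 1^2 + 1^2 + (-4)^2 = 18
|b|^2 = 1^2 + 1^2 + 1^2 = 3
a . b = 1*1 + 1*1 + (-4)*1 = -2
(a.b)^2 = (-2)^2 = 4
|rej|^2 = 18 - 4/3
= (54 - 4)/3
= 50/3
In lowest terms: 50/3


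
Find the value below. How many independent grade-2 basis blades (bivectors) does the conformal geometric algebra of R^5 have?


The conformal model of R^5 uses Cl(6,1) with m = 5 + 2 = 7 generators.
Number of grade-2 blades = C(m, 2) = C(7, 2)
= 7*6/2 = 21


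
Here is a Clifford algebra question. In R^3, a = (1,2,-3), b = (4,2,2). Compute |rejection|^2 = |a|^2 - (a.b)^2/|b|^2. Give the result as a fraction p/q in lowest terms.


|a|^2 = 1^2 + 2^2 + (-3)^2 = 14
|b|^2 = 4^2 + 2^2 + 2^2 = 24
a . b = 1*4 + 2*2 + (-3)*2 = 2
(a.b)^2 = 2^2 = 4
|rej|^2 = 14 - 4/24
= (336 - 4)/24
= 332/24
In lowest terms: 83/6


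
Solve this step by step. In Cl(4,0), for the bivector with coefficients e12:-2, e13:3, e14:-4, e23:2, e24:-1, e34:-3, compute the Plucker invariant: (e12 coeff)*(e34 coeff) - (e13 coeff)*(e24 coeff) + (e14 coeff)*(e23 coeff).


Plucker relation: af - be + cd
a*f = (-2)*(-3) = 6
b*e = 3*(-1) = -3
c*d = (-4)*2 = -8
af - be + cd = 6 - (-3) + (-8)
= 1


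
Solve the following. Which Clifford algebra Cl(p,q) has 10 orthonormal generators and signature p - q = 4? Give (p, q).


We need p + q = 10 and p - q = 4.
Adding: 2p = 10 + 4 = 14, so p = 7.
Then q = 10 - 7 = 3.
(p, q) = (7, 3)


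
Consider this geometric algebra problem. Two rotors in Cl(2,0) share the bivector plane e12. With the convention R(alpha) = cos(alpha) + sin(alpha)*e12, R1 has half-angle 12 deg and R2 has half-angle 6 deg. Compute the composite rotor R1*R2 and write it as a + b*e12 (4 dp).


Same-plane rotors commute and their half-angles add:
R1*R2 = cos(a1 + a2) + sin(a1 + a2)*e12.
a1 + a2 = 12 + 6 = 18 deg
cos(18 deg) = 0.9511
sin(18 deg) = 0.3090
R1*R2 = 0.9511 + 0.3090*e12


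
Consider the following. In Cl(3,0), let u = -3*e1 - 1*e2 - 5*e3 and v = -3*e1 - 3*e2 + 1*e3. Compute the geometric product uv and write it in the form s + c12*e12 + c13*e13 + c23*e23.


In Cl(3,0): e_i^2 = 1, e_ie_j = -e_je_i for i != j.
Scalar part = u . v = (-3)*(-3) + (-1)*(-3) + (-5)*1
= 9 + 3 + (-5) = 7
e12 coeff = (-3)*(-3) - (-1)*(-3) = 9 - 3 = 6
e13 coeff = (-3)*1 - (-5)*(-3) = -3 - 15 = -18
e23 coeff = (-1)*1 - (-5)*(-3) = -1 - 15 = -16
uv = 7 + 6*e12 - 18*e13 - 16*e23


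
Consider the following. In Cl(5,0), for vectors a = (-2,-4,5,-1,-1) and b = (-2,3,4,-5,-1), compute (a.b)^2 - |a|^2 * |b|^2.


a . b = (-2)*(-2) + (-4)*3 + 5*4 + (-1)*(-5) + (-1)*(-1)
= 4 + (-12) + 20 + 5 + 1 = 18
|a|^2 = (-2)^2 + (-4)^2 + 5^2 + (-1)^2 + (-1)^2 = 47
|b|^2 = (-2)^2 + 3^2 + 4^2 + (-5)^2 + (-1)^2 = 55
(a.b)^2 = 18^2 = 324
|a|^2 * |b|^2 = 47 * 55 = 2585
Result = 324 - 2585 = -2261


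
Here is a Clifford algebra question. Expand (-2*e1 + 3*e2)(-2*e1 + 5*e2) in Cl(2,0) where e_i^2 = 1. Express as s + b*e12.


Expand: (-2*e1 + 3*e2)(-2*e1 + 5*e2)
= (-2)*(-2)*e1e1 + (-2)*5*e1e2 + 3*(-2)*e2e1 + 3*5*e2e2
Using e1^2 = e2^2 = 1, e2e1 = -e1e2:
Scalar part s = (-2)*(-2) + 3*5 = 4 + 15 = 19
Bivector part b = (-2)*5 - 3*(-2) = -10 - (-6) = -4
uv = 19 - 4*e12


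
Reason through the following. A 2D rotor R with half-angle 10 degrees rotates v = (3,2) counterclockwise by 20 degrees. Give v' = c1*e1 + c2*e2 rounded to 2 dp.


Rotor R = cos(10deg) - sin(10deg)*e12
Rotation angle theta = 2 * 10 = 20 degrees
v' = R*v*~R rotates v by theta.
cos(20deg) = 0.9397, sin(20deg) = 0.3420
v'_1 = 3*cos(20deg) - 2*sin(20deg)
= 3*0.9397 - 2*0.3420
= 2.14
v'_2 = 3*sin(20deg) + 2*cos(20deg)
= 3*0.3420 + 2*0.9397
= 2.91
v' = 2.14*e1 + 2.91*e2


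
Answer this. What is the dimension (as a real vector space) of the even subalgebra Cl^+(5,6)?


Even subalgebra dimension = 2^(n-1)
n = 5 + 6 = 11
2^(11 - 1) = 2^10 = 1024
Verification: sum of C(11,k) for even k = 1 + 55 + 330 + 462 + 165 + 11 = 1024
Result = 1024


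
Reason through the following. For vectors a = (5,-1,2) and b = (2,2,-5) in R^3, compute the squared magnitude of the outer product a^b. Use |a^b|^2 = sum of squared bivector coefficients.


a wedge b = (a1*b2 - a2*b1)*e12 + (a1*b3 - a3*b1)*e13 + (a2*b3 - a3*b2)*e23
e12 coeff: 5*2 - (-1)*2 = 10 - (-2) = 12
e13 coeff: 5*(-5) - 2*2 = -25 - 4 = -29
e23 coeff: (-1)*(-5) - 2*2 = 5 - 4 = 1
|a wedge b|^2 = 12^2 + (-29)^2 + 1^2
= 144 + 841 + 1
= 986


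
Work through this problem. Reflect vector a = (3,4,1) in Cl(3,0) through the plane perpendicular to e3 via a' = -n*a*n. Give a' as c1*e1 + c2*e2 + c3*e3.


Reflection formula: a' = -n*a*n, with n = e3 (unit vector, n^2 = 1).
For reflection through hyperplane perp to e3:
The component along e3 flips sign, others stay.
a = (3, 4, 1)
a' = (3, 4, -1)
a' = 3*e1 + 4*e2 - 1*e3


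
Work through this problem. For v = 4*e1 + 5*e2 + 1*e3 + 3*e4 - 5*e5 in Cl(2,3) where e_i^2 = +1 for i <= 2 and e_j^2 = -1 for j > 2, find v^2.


v^2 = sum of c_i^2 * e_i^2
Positive signature terms (e_i^2 = +1): 4^2 + 5^2 = 41
Negative signature terms (e_j^2 = -1): 1^2 + 3^2 + (-5)^2 = 35
v^2 = 41 - 35 = 6


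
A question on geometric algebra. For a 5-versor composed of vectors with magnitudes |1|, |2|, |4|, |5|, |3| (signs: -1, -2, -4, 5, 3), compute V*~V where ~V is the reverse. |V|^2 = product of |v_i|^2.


Each vector v_i has |v_i|^2 = s_i^2
Squared scales: (-1)^2 = 1, (-2)^2 = 4, (-4)^2 = 16, 5^2 = 25, 3^2 = 9
|V|^2 = 1 * 4 * 16 * 25 * 9
= 14400


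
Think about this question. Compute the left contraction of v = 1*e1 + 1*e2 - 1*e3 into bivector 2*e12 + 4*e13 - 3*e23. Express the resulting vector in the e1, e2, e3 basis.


Left contraction v _| B = <vB>_1 (grade-1 part of the geometric product vB).
Using e1_|e12 = e2, e2_|e12 = -e1, e1_|e13 = e3, e3_|e13 = -e1, e2_|e23 = e3, e3_|e23 = -e2:
e1 coeff: -v2*b12 - v3*b13 = -(1)*(2) - (-1)*(4) = 2
e2 coeff: v1*b12 - v3*b23 = (1)*(2) - (-1)*(-3) = -1
e3 coeff: v1*b13 + v2*b23 = (1)*(4) + (1)*(-3) = 1
v _| B = 2*e1 - 1*e2 + 1*e3


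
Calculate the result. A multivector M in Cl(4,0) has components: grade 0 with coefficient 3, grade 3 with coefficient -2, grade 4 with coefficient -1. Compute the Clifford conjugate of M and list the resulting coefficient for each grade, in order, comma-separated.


Clifford conjugate sign for grade k: (-1)^(k(k+1)/2)
Grade 0: (-1)^(0*1/2) = (-1)^0 = 1, coeff 3 -> 3
Grade 3: (-1)^(3*4/2) = (-1)^6 = 1, coeff -2 -> -2
Grade 4: (-1)^(4*5/2) = (-1)^10 = 1, coeff -1 -> -1
Conjugated coefficients: 3, -2, -1


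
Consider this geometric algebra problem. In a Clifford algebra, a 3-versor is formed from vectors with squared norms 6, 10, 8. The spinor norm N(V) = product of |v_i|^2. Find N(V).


Spinor norm N(V) = |v1|^2 * |v2|^2 * ... * |v3|^2
= 6 * 10 * 8
Running product: 6, 60, 480
N(V) = 480


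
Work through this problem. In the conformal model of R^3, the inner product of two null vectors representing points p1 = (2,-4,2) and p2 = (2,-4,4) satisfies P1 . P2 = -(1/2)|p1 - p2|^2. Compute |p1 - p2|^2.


p1 - p2 = (0, 0, -2)
|p1 - p2|^2 = 0^2 + 0^2 + (-2)^2
= 0 + 0 + 4
= 4


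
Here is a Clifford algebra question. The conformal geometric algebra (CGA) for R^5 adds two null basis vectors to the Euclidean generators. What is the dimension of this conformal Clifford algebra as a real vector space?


The conformal model of R^5 uses Cl(6,1): the 5 Euclidean generators plus two extra orthogonal generators e+ (e+^2 = +1) and e- (e-^2 = -1), from which the null vectors e0, einf are built.
Number of generators m = 5 + 2 = 7.
dim Cl(p,q) = 2^m = 2^7 = 128


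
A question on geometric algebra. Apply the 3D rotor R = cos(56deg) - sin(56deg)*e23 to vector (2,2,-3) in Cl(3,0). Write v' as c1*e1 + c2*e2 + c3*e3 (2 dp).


Rotor R = cos(56deg) - sin(56deg)*e23
Rotation angle theta = 2 * 56 = 112 degrees in the e23 plane (e2 -> e3).
The component perpendicular to the plane (e1) is invariant: v'_1 = v1 = 2.00
cos(112deg) = -0.3746, sin(112deg) = 0.9272
v'_2 = v2*cos(theta) - v3*sin(theta) = 2*(-0.3746) - (-3)*0.9272 = 2.03
v'_3 = v2*sin(theta) + v3*cos(theta) = 2*0.9272 + (-3)*(-0.3746) = 2.98
v' = 2.00*e1 + 2.03*e2 + 2.98*e3


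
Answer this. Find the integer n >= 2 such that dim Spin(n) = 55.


dim Spin(n) = dim so(n) = n(n-1)/2.
Solve n(n-1)/2 = 55, i.e. n^2 - n - 110 = 0.
Discriminant = 1 + 8*55 = 441
n = (1 + sqrt(441))/2 = (1 + 21)/2 = 11


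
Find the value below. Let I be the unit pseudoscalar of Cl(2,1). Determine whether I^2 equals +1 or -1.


The pseudoscalar I = e1...e_n (product of all n generators) of Cl(p,q) satisfies I^2 = (-1)^(q + n(n-1)/2).
p = 2, q = 1, n = p + q = 3
n(n-1)/2 = 3 * 2 / 2 = 3
Exponent = q + n(n-1)/2 = 1 + 3 = 4
I^2 = (-1)^4 = +1


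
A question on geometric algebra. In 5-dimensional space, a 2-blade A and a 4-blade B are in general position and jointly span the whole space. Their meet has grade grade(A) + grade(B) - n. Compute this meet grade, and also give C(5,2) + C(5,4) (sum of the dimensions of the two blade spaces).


Meet grade = grade(A) + grade(B) - n
= 2 + 4 - 5 = 1
C(5,2) = 10
C(5,4) = 5
dim_A + dim_B = 10 + 5 = 15


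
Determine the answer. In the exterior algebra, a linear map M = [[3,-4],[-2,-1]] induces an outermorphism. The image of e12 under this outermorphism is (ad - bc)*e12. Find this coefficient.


The outermorphism of a linear map f sends e1^e2 to f(e1)^f(e2).
f(e1) = 3*e1 - 2*e2
f(e2) = -4*e1 - 1*e2
f(e1) ^ f(e2) = (3*e1 - 2*e2) ^ (-4*e1 - 1*e2)
= 3*(-1)*e12 + (-2)*(-4)*e21
= (-3 - 8)*e12
= -11*e12
Coefficient = -11


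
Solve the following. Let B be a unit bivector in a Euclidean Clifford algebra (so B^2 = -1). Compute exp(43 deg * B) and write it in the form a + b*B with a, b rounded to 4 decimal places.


For a unit bivector B with B^2 = -1, the exponential series gives
e^(theta*B) = cos(theta) + sin(theta)*B (the GA analogue of Euler's formula).
theta = 43 degrees = 0.750492 rad
cos(43 deg) = 0.7314
sin(43 deg) = 0.6820
exp(theta*B) = 0.7314 + 0.6820*B


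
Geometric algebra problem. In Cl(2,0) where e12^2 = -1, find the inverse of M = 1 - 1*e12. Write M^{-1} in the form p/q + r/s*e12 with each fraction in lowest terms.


M = 1 - 1*e12, where e12^2 = -1.
Since M commutes with its reverse ~M = a - b*e12, M * ~M = a^2 - b^2*e12^2 = a^2 + b^2.
So M^{-1} = ~M / (a^2 + b^2) = (a - b*e12)/(a^2 + b^2).
a^2 + b^2 = 1 + 1 = 2
Scalar part = 1/2 = 1/2
Bivector coeff = 1/2 = 1/2
M^{-1} = 1/2 + 1/2*e12


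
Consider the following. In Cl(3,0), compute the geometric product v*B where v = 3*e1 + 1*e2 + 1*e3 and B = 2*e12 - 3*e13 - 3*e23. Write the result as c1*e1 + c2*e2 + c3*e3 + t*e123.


vB has grade-1 (vector) and grade-3 (trivector) parts: vB = (v _| B) + (v ^ B).
Vector part <vB>_1:
  e1: -v2*b12 - v3*b13 = -(1)*(2) - (1)*(-3) = 1
  e2: v1*b12 - v3*b23 = (3)*(2) - (1)*(-3) = 9
  e3: v1*b13 + v2*b23 = (3)*(-3) + (1)*(-3) = -12
Trivector part <vB>_3:
  e123: v1*b23 - v2*b13 + v3*b12 = (3)*(-3) - (1)*(-3) + (1)*(2) = -4
vB = 1*e1 + 9*e2 - 12*e3 - 4*e123


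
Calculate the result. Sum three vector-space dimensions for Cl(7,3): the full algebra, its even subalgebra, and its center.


n = 7 + 3 = 10
Total dim = 2^10 = 1024
Even subalgebra dim = 2^9 = 512
n is even, so center dim = 1
Sum = 1024 + 512 + 1 = 1537


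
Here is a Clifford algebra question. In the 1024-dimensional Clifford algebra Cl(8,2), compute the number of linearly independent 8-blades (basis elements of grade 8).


Number of grade-k basis blades in Cl(p,q) with n = p + q is C(n, k).
n = 8 + 2 = 10
C(10, 8) = 10! / (8! * 2!)
= 3628800 / (40320 * 2)
= 45


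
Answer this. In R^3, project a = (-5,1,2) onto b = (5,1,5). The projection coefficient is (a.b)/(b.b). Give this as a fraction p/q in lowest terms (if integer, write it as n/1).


Projection coefficient = (a . b) / (b . b)
a . b = (-5)*5 + 1*1 + 2*5
= -25 + 1 + 10 = -14
b . b = 5^2 + 1^2 + 5^2
= 25 + 1 + 25 = 51
Coefficient = -14/51
In lowest terms: -14/51


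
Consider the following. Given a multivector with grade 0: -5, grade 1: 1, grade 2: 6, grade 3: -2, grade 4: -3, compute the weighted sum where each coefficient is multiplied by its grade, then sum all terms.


Grade-weighted sum = sum of grade_k * coefficient_k
0*(-5) = 0
1*1 = 1
2*6 = 12
3*(-2) = -6
4*(-3) = -12
Total = 0 + 1 + 12 + (-6) + (-12) = -5


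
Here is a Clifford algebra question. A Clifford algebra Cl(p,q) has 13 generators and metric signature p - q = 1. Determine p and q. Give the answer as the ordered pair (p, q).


We need p + q = 13 and p - q = 1.
Adding: 2p = 13 + 1 = 14, so p = 7.
Then q = 13 - 7 = 6.
(p, q) = (7, 6)


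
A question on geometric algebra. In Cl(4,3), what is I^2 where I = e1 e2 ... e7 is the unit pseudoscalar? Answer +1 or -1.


The pseudoscalar I = e1...e_n (product of all n generators) of Cl(p,q) satisfies I^2 = (-1)^(q + n(n-1)/2).
p = 4, q = 3, n = p + q = 7
n(n-1)/2 = 7 * 6 / 2 = 21
Exponent = q + n(n-1)/2 = 3 + 21 = 24
I^2 = (-1)^24 = +1


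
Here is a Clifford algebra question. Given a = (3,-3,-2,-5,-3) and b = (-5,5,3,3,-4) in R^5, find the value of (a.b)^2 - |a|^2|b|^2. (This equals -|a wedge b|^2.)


a . b = 3*(-5) + (-3)*5 + (-2)*3 + (-5)*3 + (-3)*(-4)
= -15 + (-15) + (-6) + (-15) + 12 = -39
|a|^2 = 3^2 + (-3)^2 + (-2)^2 + (-5)^2 + (-3)^2 = 56
|b|^2 = (-5)^2 + 5^2 + 3^2 + 3^2 + (-4)^2 = 84
(a.b)^2 = (-39)^2 = 1521
|a|^2 * |b|^2 = 56 * 84 = 4704
Result = 1521 - 4704 = -3183


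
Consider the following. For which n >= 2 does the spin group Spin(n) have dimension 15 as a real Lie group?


dim Spin(n) = dim so(n) = n(n-1)/2.
Solve n(n-1)/2 = 15, i.e. n^2 - n - 30 = 0.
Discriminant = 1 + 8*15 = 121
n = (1 + sqrt(121))/2 = (1 + 11)/2 = 6


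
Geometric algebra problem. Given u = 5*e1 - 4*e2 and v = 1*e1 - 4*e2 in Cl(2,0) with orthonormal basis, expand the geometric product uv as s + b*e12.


Expand: (5*e1 - 4*e2)(1*e1 - 4*e2)
= 5*1*e1e1 + 5*(-4)*e1e2 + (-4)*1*e2e1 + (-4)*(-4)*e2e2
Using e1^2 = e2^2 = 1, e2e1 = -e1e2:
Scalar part s = 5*1 + (-4)*(-4) = 5 + 16 = 21
Bivector part b = 5*(-4) - (-4)*1 = -20 - (-4) = -16
uv = 21 - 16*e12
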